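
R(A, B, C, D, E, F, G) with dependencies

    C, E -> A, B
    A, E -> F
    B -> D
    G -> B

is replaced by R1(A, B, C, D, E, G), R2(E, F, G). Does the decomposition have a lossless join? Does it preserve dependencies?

lossy and not dependency-preserving

Lossless test: (E, G)⁺ = {B, D, E, G}, which is a superkey of neither fragment — lossy.
Dependency preservation: the restricted closure of {A, E} across the fragments never reaches {F}, so A, E → F cannot be enforced without a join — not preserved.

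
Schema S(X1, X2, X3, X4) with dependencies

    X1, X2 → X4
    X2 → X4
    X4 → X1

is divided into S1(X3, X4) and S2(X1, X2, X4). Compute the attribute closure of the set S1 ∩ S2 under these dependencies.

S1 ∩ S2 = {X4}.
X4 → X1 applies, adding X1
Closure: {X1, X4}.

X1, X4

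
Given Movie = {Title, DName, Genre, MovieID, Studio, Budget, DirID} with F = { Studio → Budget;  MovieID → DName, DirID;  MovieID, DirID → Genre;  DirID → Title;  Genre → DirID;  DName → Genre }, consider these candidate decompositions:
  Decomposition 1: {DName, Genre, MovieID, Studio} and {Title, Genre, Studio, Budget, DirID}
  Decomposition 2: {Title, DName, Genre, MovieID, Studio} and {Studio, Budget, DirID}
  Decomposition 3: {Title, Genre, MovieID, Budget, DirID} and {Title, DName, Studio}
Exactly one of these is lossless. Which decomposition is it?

Decomposition 1

Decomposition 1: common = {Genre, Studio}, closure = {Title, Genre, Studio, Budget, DirID} → lossless.
Decomposition 2: common = {Studio}, closure = {Studio, Budget} → lossy.
Decomposition 3: common = {Title}, closure = {Title} → lossy.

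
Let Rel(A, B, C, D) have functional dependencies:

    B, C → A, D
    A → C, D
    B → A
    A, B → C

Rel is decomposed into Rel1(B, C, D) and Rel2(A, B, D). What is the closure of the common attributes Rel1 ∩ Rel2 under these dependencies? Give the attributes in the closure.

A, B, C, D

Rel1 ∩ Rel2 = {B, D}.
B → A applies, adding A
A, B → C applies, adding C
Closure: {A, B, C, D}.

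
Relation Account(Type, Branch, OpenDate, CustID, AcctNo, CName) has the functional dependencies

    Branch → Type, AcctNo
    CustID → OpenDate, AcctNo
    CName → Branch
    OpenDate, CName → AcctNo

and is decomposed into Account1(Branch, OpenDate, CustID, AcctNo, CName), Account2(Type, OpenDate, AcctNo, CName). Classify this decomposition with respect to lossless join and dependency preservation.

Lossless test: (OpenDate, AcctNo, CName)⁺ = {Type, Branch, OpenDate, AcctNo, CName}, which contains all of one fragment — lossless.
Dependency preservation: the restricted closure of {Branch} across the fragments never reaches {Type, AcctNo}, so Branch → Type, AcctNo cannot be enforced without a join — not preserved.

lossless but not dependency-preserving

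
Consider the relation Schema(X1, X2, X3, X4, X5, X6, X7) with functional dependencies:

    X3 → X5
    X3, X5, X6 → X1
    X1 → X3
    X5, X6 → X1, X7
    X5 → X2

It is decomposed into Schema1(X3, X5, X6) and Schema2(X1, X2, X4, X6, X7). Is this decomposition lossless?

Common attributes: Schema1 ∩ Schema2 = {X6}.
No dependency enlarges {X6}, so (X6)⁺ = {X6}.
The closure contains neither all of Schema1 = {X3, X5, X6} nor all of Schema2 = {X1, X2, X4, X6, X7}, so the common attributes are not a superkey of either fragment. The join is lossy.

No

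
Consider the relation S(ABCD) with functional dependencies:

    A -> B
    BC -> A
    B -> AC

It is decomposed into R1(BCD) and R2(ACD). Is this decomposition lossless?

No

Common attributes: R1 ∩ R2 = {CD}.
No dependency enlarges {CD}, so (CD)⁺ = {CD}.
The closure contains neither all of R1 = {BCD} nor all of R2 = {ACD}, so the common attributes are not a superkey of either fragment. The join is lossy.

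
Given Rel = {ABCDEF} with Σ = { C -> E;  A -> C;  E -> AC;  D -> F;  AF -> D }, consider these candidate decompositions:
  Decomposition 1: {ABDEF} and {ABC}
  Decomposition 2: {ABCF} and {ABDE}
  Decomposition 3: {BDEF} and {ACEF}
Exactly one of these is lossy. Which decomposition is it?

Decomposition 2

Decomposition 1: common = {AB}, closure = {ABCE} → lossless.
Decomposition 2: common = {AB}, closure = {ABCE} → lossy.
Decomposition 3: common = {EF}, closure = {ACDEF} → lossless.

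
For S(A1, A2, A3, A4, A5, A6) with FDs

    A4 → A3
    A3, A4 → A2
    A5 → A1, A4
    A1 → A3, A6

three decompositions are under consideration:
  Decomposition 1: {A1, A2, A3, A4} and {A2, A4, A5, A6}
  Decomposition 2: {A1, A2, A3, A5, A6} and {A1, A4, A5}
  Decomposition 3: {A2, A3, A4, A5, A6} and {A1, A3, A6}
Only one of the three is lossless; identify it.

Decomposition 1: common = {A2, A4}, closure = {A2, A3, A4} → lossy.
Decomposition 2: common = {A1, A5}, closure = {A1, A2, A3, A4, A5, A6} → lossless.
Decomposition 3: common = {A3, A6}, closure = {A3, A6} → lossy.

Decomposition 2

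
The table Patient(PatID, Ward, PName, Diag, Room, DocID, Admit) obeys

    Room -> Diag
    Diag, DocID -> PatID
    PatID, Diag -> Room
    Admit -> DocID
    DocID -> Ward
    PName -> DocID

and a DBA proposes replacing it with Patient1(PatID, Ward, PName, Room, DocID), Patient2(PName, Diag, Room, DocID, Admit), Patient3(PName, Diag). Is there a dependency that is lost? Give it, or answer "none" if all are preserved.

Check PatID, Diag → Room: no single fragment contains all of {PatID, Diag, Room}, and the restricted closure of {PatID, Diag} across the fragments never reaches {Room}.
Room → Diag is preserved.
Diag, DocID → PatID is preserved.
Admit → DocID is preserved.
DocID → Ward is preserved.
PName → DocID is preserved.

PatID, Diag -> Room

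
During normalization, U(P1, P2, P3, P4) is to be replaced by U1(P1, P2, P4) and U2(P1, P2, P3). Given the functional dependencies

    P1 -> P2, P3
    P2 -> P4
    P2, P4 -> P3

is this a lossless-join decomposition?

Common attributes: U1 ∩ U2 = {P1, P2}.
Closure of {P1, P2}: P1 → P2, P3 applies, adding P3; P2 → P4 applies, adding P4. So (P1, P2)⁺ = {P1, P2, P3, P4}.
This closure contains every attribute of U1, so U1 ∩ U2 → U1. The join is lossless.

Yes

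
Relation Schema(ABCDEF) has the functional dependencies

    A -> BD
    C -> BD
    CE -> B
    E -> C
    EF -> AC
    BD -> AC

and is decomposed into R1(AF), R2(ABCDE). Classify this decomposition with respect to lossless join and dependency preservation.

Lossless test: (A)⁺ = {ABCD}, which is a superkey of neither fragment — lossy.
Dependency preservation: EF → AC is not contained in any single fragment, but the restricted closure of its left-hand side across the fragments still reaches the right-hand side; the remaining FDs each lie inside some fragment. All dependencies are preserved.

lossy but dependency-preserving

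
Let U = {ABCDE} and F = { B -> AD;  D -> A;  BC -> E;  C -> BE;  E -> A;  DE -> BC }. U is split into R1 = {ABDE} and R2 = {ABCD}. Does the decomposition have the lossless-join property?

No

Common attributes: R1 ∩ R2 = {ABD}.
No dependency enlarges {ABD}, so (ABD)⁺ = {ABD}.
The closure contains neither all of R1 = {ABDE} nor all of R2 = {ABCD}, so the common attributes are not a superkey of either fragment. The join is lossy.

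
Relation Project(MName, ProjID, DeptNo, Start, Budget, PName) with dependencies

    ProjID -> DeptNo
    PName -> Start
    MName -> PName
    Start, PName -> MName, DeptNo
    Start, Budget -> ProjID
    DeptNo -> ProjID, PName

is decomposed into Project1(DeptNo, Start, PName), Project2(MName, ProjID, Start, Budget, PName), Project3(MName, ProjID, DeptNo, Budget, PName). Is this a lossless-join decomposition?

Yes

Chase test. Columns are MName, ProjID, DeptNo, Start, Budget, PName; row i has aⱼ where attribute j ∈ Projecti, else bᵢⱼ.
Initial tableau (one row per fragment):
  row 1: b11 b12 a3 a4 b15 a6
  row 2: a1 a2 b23 a4 a5 a6
  row 3: a1 a2 a3 b34 a5 a6
Rows 2 and 3 agree on ProjID; apply ProjID→DeptNo and equate their DeptNo entries.
Rows 1 and 3 agree on PName; apply PName→Start and equate their Start entries.
Rows 1 and 2 agree on Start, PName; apply Start, PName→MName, DeptNo and equate their MName, DeptNo entries.
Rows 1 and 2 agree on DeptNo; apply DeptNo→ProjID, PName and equate their ProjID, PName entries.
Row 2 is now all distinguished symbols — the join is lossless.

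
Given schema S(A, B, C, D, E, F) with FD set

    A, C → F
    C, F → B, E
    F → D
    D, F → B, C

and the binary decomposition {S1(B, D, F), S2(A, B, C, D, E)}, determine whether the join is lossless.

No

Common attributes: S1 ∩ S2 = {B, D}.
No dependency enlarges {B, D}, so (B, D)⁺ = {B, D}.
The closure contains neither all of S1 = {B, D, F} nor all of S2 = {A, B, C, D, E}, so the common attributes are not a superkey of either fragment. The join is lossy.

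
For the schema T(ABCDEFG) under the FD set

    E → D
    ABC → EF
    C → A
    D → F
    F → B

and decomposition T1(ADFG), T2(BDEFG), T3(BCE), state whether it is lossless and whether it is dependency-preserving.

lossy and not dependency-preserving

Lossless test (chase): Rows 2 and 3 agree on E; apply E→D and equate their D entries. Rows 1 and 3 agree on D; apply D→F and equate their F entries. Rows 1 and 2 agree on F; apply F→B and equate their B entries. No row becomes fully distinguished — the join is lossy.
Dependency preservation: the restricted closure of {C} across the fragments never reaches {A}, so C → A cannot be enforced without a join — not preserved.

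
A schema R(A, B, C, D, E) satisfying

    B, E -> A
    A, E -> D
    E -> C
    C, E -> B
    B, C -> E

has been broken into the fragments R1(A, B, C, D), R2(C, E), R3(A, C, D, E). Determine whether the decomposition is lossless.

No

Chase test. Columns are A, B, C, D, E; row i has aⱼ where attribute j ∈ Ri, else bᵢⱼ.
Initial tableau (one row per fragment):
  row 1: a1 a2 a3 a4 b15
  row 2: b21 b22 a3 b24 a5
  row 3: a1 b32 a3 a4 a5
Rows 2 and 3 agree on C, E; apply C, E→B and equate their B entries.
Rows 2 and 3 agree on B, E; apply B, E→A and equate their A entries.
Rows 2 and 3 agree on A, E; apply A, E→D and equate their D entries.
No row becomes fully distinguished — the join is lossy.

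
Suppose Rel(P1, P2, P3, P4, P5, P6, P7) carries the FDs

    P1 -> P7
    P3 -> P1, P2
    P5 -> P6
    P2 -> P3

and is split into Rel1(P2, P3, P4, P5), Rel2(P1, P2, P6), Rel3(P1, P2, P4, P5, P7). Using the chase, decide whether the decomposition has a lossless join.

Chase test. Columns are P1, P2, P3, P4, P5, P6, P7; row i has aⱼ where attribute j ∈ Reli, else bᵢⱼ.
Initial tableau (one row per fragment):
  row 1: b11 a2 a3 a4 a5 b16 b17
  row 2: a1 a2 b23 b24 b25 a6 b27
  row 3: a1 a2 b33 a4 a5 b36 a7
Rows 2 and 3 agree on P1; apply P1→P7 and equate their P7 entries.
Rows 1 and 3 agree on P5; apply P5→P6 and equate their P6 entries.
Rows 1 and 2 agree on P2; apply P2→P3 and equate their P3 entries.
Rows 1 and 3 agree on P2; apply P2→P3 and equate their P3 entries.
Rows 1 and 2 agree on P3; apply P3→P1, P2 and equate their P1, P2 entries.
Rows 1 and 2 agree on P1; apply P1→P7 and equate their P7 entries.
No row becomes fully distinguished — the join is lossy.

No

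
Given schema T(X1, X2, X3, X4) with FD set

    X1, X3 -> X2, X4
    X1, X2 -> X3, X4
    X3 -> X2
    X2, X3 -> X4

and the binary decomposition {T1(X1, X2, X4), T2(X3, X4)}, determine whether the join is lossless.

No

Common attributes: T1 ∩ T2 = {X4}.
No dependency enlarges {X4}, so (X4)⁺ = {X4}.
The closure contains neither all of T1 = {X1, X2, X4} nor all of T2 = {X3, X4}, so the common attributes are not a superkey of either fragment. The join is lossy.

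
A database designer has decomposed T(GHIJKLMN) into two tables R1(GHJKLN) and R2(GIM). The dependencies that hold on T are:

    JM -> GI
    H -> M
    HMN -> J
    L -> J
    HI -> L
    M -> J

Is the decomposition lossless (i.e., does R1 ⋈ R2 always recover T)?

No

Common attributes: R1 ∩ R2 = {G}.
No dependency enlarges {G}, so (G)⁺ = {G}.
The closure contains neither all of R1 = {GHJKLN} nor all of R2 = {GIM}, so the common attributes are not a superkey of either fragment. The join is lossy.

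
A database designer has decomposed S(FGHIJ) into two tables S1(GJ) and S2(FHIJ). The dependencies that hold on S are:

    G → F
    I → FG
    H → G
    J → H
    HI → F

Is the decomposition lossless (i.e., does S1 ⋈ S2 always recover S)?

Common attributes: S1 ∩ S2 = {J}.
Closure of {J}: J → H applies, adding H; H → G applies, adding G; G → F applies, adding F. So (J)⁺ = {FGHJ}.
This closure contains every attribute of S1, so S1 ∩ S2 → S1. The join is lossless.

Yes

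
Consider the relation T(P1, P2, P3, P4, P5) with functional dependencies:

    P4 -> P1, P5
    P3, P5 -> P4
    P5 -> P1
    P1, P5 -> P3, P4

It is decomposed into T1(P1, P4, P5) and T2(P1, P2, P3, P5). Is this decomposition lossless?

Yes

Common attributes: T1 ∩ T2 = {P1, P5}.
Closure of {P1, P5}: P1, P5 → P3, P4 applies, adding P3, P4. So (P1, P5)⁺ = {P1, P3, P4, P5}.
This closure contains every attribute of T1, so T1 ∩ T2 → T1. The join is lossless.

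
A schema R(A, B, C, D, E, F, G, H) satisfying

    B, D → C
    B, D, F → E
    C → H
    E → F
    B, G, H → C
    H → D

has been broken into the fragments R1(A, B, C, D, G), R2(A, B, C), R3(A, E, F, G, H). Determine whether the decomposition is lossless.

Chase test. Columns are A, B, C, D, E, F, G, H; row i has aⱼ where attribute j ∈ Ri, else bᵢⱼ.
Initial tableau (one row per fragment):
  row 1: a1 a2 a3 a4 b15 b16 a7 b18
  row 2: a1 a2 a3 b24 b25 b26 b27 b28
  row 3: a1 b32 b33 b34 a5 a6 a7 a8
Rows 1 and 2 agree on C; apply C→H and equate their H entries.
Rows 1 and 2 agree on H; apply H→D and equate their D entries.
No row becomes fully distinguished — the join is lossy.

No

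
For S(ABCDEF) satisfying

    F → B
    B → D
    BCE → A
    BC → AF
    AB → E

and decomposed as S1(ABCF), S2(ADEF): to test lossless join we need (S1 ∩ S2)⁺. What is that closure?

S1 ∩ S2 = {AF}.
F → B applies, adding B
B → D applies, adding D
AB → E applies, adding E
Closure: {ABDEF}.

ABDEF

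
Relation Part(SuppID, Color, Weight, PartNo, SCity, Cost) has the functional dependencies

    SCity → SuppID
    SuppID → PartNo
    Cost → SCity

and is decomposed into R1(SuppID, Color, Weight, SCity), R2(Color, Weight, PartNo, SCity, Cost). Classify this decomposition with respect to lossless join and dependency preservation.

Lossless test: (Color, Weight, SCity)⁺ = {SuppID, Color, Weight, PartNo, SCity}, which contains all of one fragment — lossless.
Dependency preservation: the restricted closure of {SuppID} across the fragments never reaches {PartNo}, so SuppID → PartNo cannot be enforced without a join — not preserved.

lossless but not dependency-preserving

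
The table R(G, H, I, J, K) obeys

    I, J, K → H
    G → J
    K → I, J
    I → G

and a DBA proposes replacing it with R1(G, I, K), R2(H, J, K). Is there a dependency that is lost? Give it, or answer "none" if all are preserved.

Check G → J: no single fragment contains all of {G, J}, and the restricted closure of {G} across the fragments never reaches {J}.
I, J, K → H is preserved.
K → I, J is preserved.
I → G is preserved.

G → J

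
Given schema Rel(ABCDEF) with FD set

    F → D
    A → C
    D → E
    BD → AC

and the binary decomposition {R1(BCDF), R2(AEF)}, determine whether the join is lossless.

No

Common attributes: R1 ∩ R2 = {F}.
Closure of {F}: F → D applies, adding D; D → E applies, adding E. So (F)⁺ = {DEF}.
The closure contains neither all of R1 = {BCDF} nor all of R2 = {AEF}, so the common attributes are not a superkey of either fragment. The join is lossy.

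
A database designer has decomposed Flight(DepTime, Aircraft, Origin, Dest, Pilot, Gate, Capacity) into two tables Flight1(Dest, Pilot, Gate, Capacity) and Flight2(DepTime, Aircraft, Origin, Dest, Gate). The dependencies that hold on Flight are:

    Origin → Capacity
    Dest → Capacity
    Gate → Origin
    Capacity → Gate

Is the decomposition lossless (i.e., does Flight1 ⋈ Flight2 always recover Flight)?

No

Common attributes: Flight1 ∩ Flight2 = {Dest, Gate}.
Closure of {Dest, Gate}: Dest → Capacity applies, adding Capacity; Gate → Origin applies, adding Origin. So (Dest, Gate)⁺ = {Origin, Dest, Gate, Capacity}.
The closure contains neither all of Flight1 = {Dest, Pilot, Gate, Capacity} nor all of Flight2 = {DepTime, Aircraft, Origin, Dest, Gate}, so the common attributes are not a superkey of either fragment. The join is lossy.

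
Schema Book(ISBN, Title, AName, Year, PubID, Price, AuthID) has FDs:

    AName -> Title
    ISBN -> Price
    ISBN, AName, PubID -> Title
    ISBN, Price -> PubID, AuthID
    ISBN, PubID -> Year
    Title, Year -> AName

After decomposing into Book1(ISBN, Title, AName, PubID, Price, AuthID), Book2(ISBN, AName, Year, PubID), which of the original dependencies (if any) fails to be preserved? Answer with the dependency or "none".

Title, Year -> AName

Check Title, Year → AName: no single fragment contains all of {Title, AName, Year}, and the restricted closure of {Title, Year} across the fragments never reaches {AName}.
AName → Title is preserved.
ISBN → Price is preserved.
ISBN, AName, PubID → Title is preserved.
ISBN, Price → PubID, AuthID is preserved.
ISBN, PubID → Year is preserved.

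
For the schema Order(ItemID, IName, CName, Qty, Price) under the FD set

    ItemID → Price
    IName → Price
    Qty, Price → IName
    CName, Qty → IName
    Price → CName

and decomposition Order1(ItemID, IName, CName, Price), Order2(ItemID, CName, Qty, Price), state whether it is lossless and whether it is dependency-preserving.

lossy and not dependency-preserving

Lossless test: (ItemID, CName, Price)⁺ = {ItemID, CName, Price}, which is a superkey of neither fragment — lossy.
Dependency preservation: the restricted closure of {Qty, Price} across the fragments never reaches {IName}, so Qty, Price → IName cannot be enforced without a join — not preserved.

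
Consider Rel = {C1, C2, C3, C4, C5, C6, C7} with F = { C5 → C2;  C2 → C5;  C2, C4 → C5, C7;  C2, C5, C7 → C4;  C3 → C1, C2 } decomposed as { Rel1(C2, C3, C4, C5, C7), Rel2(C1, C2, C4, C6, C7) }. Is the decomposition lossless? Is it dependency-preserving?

Lossless test: (C2, C4, C7)⁺ = {C2, C4, C5, C7}, which is a superkey of neither fragment — lossy.
Dependency preservation: the restricted closure of {C3} across the fragments never reaches {C1, C2}, so C3 → C1, C2 cannot be enforced without a join — not preserved.

lossy and not dependency-preserving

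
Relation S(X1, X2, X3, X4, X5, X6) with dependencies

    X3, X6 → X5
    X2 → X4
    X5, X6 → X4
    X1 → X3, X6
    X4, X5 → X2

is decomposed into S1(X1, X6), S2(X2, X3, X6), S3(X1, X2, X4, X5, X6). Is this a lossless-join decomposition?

No

Chase test. Columns are X1, X2, X3, X4, X5, X6; row i has aⱼ where attribute j ∈ Si, else bᵢⱼ.
Initial tableau (one row per fragment):
  row 1: a1 b12 b13 b14 b15 a6
  row 2: b21 a2 a3 b24 b25 a6
  row 3: a1 a2 b33 a4 a5 a6
Rows 2 and 3 agree on X2; apply X2→X4 and equate their X4 entries.
Rows 1 and 3 agree on X1; apply X1→X3, X6 and equate their X3, X6 entries.
Rows 1 and 3 agree on X3, X6; apply X3, X6→X5 and equate their X5 entries.
Rows 1 and 3 agree on X5, X6; apply X5, X6→X4 and equate their X4 entries.
Rows 1 and 3 agree on X4, X5; apply X4, X5→X2 and equate their X2 entries.
No row becomes fully distinguished — the join is lossy.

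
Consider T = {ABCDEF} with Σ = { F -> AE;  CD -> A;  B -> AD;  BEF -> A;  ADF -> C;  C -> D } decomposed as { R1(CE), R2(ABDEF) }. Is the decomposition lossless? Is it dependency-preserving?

Lossless test: (E)⁺ = {E}, which is a superkey of neither fragment — lossy.
Dependency preservation: the restricted closure of {CD} across the fragments never reaches {A}, so CD → A cannot be enforced without a join — not preserved.

lossy and not dependency-preserving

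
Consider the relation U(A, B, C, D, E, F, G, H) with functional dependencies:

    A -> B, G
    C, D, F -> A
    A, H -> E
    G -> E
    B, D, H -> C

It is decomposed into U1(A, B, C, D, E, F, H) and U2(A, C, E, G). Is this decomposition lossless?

Common attributes: U1 ∩ U2 = {A, C, E}.
Closure of {A, C, E}: A → B, G applies, adding B, G. So (A, C, E)⁺ = {A, B, C, E, G}.
This closure contains every attribute of U2, so U1 ∩ U2 → U2. The join is lossless.

Yes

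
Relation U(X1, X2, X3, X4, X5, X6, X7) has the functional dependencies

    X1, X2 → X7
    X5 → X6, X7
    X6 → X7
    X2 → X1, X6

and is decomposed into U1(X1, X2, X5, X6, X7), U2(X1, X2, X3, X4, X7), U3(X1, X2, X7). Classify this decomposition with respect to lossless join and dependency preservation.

Lossless test (chase): Rows 1 and 2 agree on X2; apply X2→X1, X6 and equate their X1, X6 entries. Rows 1 and 3 agree on X2; apply X2→X1, X6 and equate their X1, X6 entries. No row becomes fully distinguished — the join is lossy.
Dependency preservation: every FD's attributes lie within a single fragment, so each can be enforced locally — preserved.

lossy but dependency-preserving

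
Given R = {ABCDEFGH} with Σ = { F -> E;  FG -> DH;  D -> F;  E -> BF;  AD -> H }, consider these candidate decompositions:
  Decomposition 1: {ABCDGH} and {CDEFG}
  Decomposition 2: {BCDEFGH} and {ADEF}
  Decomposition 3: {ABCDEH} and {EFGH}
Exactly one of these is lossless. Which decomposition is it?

Decomposition 1: common = {CDG}, closure = {BCDEFGH} → lossless.
Decomposition 2: common = {DEF}, closure = {BDEF} → lossy.
Decomposition 3: common = {EH}, closure = {BEFH} → lossy.

Decomposition 1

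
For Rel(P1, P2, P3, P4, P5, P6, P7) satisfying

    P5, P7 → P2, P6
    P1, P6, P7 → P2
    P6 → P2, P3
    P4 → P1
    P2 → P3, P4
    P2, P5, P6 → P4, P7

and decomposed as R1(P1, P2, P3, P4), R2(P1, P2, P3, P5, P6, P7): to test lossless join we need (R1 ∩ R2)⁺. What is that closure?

R1 ∩ R2 = {P1, P2, P3}.
P2 → P3, P4 applies, adding P4
Closure: {P1, P2, P3, P4}.

P1, P2, P3, P4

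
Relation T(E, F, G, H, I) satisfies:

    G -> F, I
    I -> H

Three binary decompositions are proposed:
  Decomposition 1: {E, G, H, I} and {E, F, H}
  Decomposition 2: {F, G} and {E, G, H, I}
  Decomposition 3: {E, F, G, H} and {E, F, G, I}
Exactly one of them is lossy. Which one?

Decomposition 1

Decomposition 1: common = {E, H}, closure = {E, H} → lossy.
Decomposition 2: common = {G}, closure = {F, G, H, I} → lossless.
Decomposition 3: common = {E, F, G}, closure = {E, F, G, H, I} → lossless.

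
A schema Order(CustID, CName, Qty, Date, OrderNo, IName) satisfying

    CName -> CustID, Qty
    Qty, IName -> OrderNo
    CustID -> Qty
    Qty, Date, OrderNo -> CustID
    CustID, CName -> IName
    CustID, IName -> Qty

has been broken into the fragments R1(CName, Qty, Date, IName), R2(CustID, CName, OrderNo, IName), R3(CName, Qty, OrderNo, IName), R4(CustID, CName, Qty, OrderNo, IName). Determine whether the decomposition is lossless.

Yes

Chase test. Columns are CustID, CName, Qty, Date, OrderNo, IName; row i has aⱼ where attribute j ∈ Ri, else bᵢⱼ.
Initial tableau (one row per fragment):
  row 1: b11 a2 a3 a4 b15 a6
  row 2: a1 a2 b23 b24 a5 a6
  row 3: b31 a2 a3 b34 a5 a6
  row 4: a1 a2 a3 b44 a5 a6
Rows 1 and 2 agree on CName; apply CName→CustID, Qty and equate their CustID, Qty entries.
Rows 1 and 3 agree on CName; apply CName→CustID, Qty and equate their CustID, Qty entries.
Rows 1 and 2 agree on Qty, IName; apply Qty, IName→OrderNo and equate their OrderNo entries.
Row 1 is now all distinguished symbols — the join is lossless.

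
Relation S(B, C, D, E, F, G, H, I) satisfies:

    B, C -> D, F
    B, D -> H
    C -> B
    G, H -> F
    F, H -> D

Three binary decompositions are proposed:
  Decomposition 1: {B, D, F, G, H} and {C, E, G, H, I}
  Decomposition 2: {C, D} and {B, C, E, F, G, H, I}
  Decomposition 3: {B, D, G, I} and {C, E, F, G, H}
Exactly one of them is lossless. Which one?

Decomposition 1: common = {G, H}, closure = {D, F, G, H} → lossy.
Decomposition 2: common = {C}, closure = {B, C, D, F, H} → lossless.
Decomposition 3: common = {G}, closure = {G} → lossy.

Decomposition 2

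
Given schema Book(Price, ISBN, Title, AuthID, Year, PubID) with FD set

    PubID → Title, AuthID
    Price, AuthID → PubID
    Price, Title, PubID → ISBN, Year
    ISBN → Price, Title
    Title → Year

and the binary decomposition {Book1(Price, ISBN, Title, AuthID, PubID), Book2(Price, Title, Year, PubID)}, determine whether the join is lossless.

Common attributes: Book1 ∩ Book2 = {Price, Title, PubID}.
Closure of {Price, Title, PubID}: PubID → Title, AuthID applies, adding AuthID; Price, Title, PubID → ISBN, Year applies, adding ISBN, Year. So (Price, Title, PubID)⁺ = {Price, ISBN, Title, AuthID, Year, PubID}.
This closure contains every attribute of Book1, so Book1 ∩ Book2 → Book1. The join is lossless.

Yes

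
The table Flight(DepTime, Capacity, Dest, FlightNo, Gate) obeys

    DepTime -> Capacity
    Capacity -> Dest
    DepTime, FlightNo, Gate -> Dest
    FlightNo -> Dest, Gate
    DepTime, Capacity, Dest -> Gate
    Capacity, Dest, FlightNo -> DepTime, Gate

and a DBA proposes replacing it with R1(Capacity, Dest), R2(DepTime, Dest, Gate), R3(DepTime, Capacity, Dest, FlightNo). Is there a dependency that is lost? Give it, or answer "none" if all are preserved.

Check FlightNo → Dest, Gate: no single fragment contains all of {Dest, FlightNo, Gate}, and the restricted closure of {FlightNo} across the fragments never reaches {Dest, Gate}.
DepTime → Capacity is preserved.
Capacity → Dest is preserved.
DepTime, FlightNo, Gate → Dest is preserved.
DepTime, Capacity, Dest → Gate is preserved.
Capacity, Dest, FlightNo → DepTime, Gate is preserved.

FlightNo -> Dest, Gate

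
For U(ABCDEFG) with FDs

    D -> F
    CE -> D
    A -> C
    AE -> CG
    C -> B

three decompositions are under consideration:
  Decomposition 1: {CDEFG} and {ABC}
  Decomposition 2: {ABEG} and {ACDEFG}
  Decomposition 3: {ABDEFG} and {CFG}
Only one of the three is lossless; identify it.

Decomposition 2

Decomposition 1: common = {C}, closure = {BC} → lossy.
Decomposition 2: common = {AEG}, closure = {ABCDEFG} → lossless.
Decomposition 3: common = {FG}, closure = {FG} → lossy.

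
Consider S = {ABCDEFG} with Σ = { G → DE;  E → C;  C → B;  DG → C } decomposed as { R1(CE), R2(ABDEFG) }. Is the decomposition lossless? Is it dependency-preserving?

Lossless test: (E)⁺ = {BCE}, which contains all of one fragment — lossless.
Dependency preservation: the restricted closure of {C} across the fragments never reaches {B}, so C → B cannot be enforced without a join — not preserved.

lossless but not dependency-preserving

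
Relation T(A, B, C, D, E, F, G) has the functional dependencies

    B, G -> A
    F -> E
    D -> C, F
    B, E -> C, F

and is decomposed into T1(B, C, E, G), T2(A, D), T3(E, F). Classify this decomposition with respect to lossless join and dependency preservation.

lossy and not dependency-preserving

Lossless test (chase): applying each FD to every pair of rows produces no changes in the tableau, so no row becomes fully distinguished — the join is lossy.
Dependency preservation: the restricted closure of {B, G} across the fragments never reaches {A}, so B, G → A cannot be enforced without a join — not preserved.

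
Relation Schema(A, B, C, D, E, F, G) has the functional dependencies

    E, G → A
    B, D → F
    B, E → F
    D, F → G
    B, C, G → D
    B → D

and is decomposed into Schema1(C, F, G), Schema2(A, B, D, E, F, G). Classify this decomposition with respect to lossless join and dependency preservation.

Lossless test: (F, G)⁺ = {F, G}, which is a superkey of neither fragment — lossy.
Dependency preservation: B, C, G → D is not contained in any single fragment, but the restricted closure of its left-hand side across the fragments still reaches the right-hand side; the remaining FDs each lie inside some fragment. All dependencies are preserved.

lossy but dependency-preserving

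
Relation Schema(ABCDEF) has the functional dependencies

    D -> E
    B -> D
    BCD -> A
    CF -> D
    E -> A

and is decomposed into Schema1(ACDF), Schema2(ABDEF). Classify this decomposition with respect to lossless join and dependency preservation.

Lossless test: (ADF)⁺ = {ADEF}, which is a superkey of neither fragment — lossy.
Dependency preservation: BCD → A is not contained in any single fragment, but the restricted closure of its left-hand side across the fragments still reaches the right-hand side; the remaining FDs each lie inside some fragment. All dependencies are preserved.

lossy but dependency-preserving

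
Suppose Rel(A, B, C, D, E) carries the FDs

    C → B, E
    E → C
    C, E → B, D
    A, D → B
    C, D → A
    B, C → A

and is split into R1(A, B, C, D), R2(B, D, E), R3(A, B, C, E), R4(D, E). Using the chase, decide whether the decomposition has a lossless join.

Chase test. Columns are A, B, C, D, E; row i has aⱼ where attribute j ∈ Ri, else bᵢⱼ.
Initial tableau (one row per fragment):
  row 1: a1 a2 a3 a4 b15
  row 2: b21 a2 b23 a4 a5
  row 3: a1 a2 a3 b34 a5
  row 4: b41 b42 b43 a4 a5
Rows 1 and 3 agree on C; apply C→B, E and equate their B, E entries.
Rows 1 and 2 agree on E; apply E→C and equate their C entries.
Rows 1 and 4 agree on E; apply E→C and equate their C entries.
Rows 1 and 3 agree on C, E; apply C, E→B, D and equate their B, D entries.
Rows 1 and 4 agree on C, E; apply C, E→B, D and equate their B, D entries.
Rows 1 and 2 agree on C, D; apply C, D→A and equate their A entries.
Rows 1 and 4 agree on C, D; apply C, D→A and equate their A entries.
Row 1 is now all distinguished symbols — the join is lossless.

Yes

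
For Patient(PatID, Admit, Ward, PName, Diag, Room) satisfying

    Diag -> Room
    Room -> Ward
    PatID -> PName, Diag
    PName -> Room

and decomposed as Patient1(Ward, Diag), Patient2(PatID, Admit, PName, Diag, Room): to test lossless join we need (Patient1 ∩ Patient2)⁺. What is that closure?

Patient1 ∩ Patient2 = {Diag}.
Diag → Room applies, adding Room
Room → Ward applies, adding Ward
Closure: {Ward, Diag, Room}.

Ward, Diag, Room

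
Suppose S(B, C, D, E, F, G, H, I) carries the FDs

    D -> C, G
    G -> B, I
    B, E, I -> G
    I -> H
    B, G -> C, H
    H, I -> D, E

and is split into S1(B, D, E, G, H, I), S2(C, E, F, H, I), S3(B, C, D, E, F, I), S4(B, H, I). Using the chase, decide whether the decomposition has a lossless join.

Chase test. Columns are B, C, D, E, F, G, H, I; row i has aⱼ where attribute j ∈ Si, else bᵢⱼ.
Initial tableau (one row per fragment):
  row 1: a1 b12 a3 a4 b15 a6 a7 a8
  row 2: b21 a2 b23 a4 a5 b26 a7 a8
  row 3: a1 a2 a3 a4 a5 b36 b37 a8
  row 4: a1 b42 b43 b44 b45 b46 a7 a8
Rows 1 and 3 agree on D; apply D→C, G and equate their C, G entries.
Rows 1 and 3 agree on I; apply I→H and equate their H entries.
Rows 1 and 2 agree on H, I; apply H, I→D, E and equate their D, E entries.
Rows 1 and 4 agree on H, I; apply H, I→D, E and equate their D, E entries.
Rows 1 and 2 agree on D; apply D→C, G and equate their C, G entries.
Rows 1 and 4 agree on D; apply D→C, G and equate their C, G entries.
Rows 1 and 2 agree on G; apply G→B, I and equate their B, I entries.
Row 2 is now all distinguished symbols — the join is lossless.

Yes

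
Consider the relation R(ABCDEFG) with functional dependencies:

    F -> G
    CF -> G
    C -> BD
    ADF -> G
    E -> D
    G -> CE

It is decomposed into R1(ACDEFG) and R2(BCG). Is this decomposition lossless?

Yes

Common attributes: R1 ∩ R2 = {CG}.
Closure of {CG}: C → BD applies, adding BD; G → CE applies, adding E. So (CG)⁺ = {BCDEG}.
This closure contains every attribute of R2, so R1 ∩ R2 → R2. The join is lossless.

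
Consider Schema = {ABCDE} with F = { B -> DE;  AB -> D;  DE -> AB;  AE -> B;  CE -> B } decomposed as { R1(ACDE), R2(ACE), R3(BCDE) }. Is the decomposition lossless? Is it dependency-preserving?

lossless and dependency-preserving

Lossless test (chase): Rows 1 and 3 agree on DE; apply DE→AB and equate their AB entries. Rows 1 and 2 agree on AE; apply AE→B and equate their B entries. Rows 1 and 2 agree on B; apply B→DE and equate their DE entries. Row 1 is now all distinguished symbols — the join is lossless.
Dependency preservation: AB → D; DE → AB; AE → B are not contained in any single fragment, but the restricted closure of each left-hand side across the fragments still reaches the right-hand side; the remaining FDs each lie inside some fragment. All dependencies are preserved.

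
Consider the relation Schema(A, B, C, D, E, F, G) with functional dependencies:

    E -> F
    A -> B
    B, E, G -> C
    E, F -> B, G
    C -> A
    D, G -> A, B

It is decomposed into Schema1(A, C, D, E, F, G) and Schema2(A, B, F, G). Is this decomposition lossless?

Yes

Common attributes: Schema1 ∩ Schema2 = {A, F, G}.
Closure of {A, F, G}: A → B applies, adding B. So (A, F, G)⁺ = {A, B, F, G}.
This closure contains every attribute of Schema2, so Schema1 ∩ Schema2 → Schema2. The join is lossless.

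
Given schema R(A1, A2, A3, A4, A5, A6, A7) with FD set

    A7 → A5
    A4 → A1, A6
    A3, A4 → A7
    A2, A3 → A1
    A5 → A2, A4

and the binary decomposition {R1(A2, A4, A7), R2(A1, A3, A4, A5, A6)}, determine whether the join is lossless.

No

Common attributes: R1 ∩ R2 = {A4}.
Closure of {A4}: A4 → A1, A6 applies, adding A1, A6. So (A4)⁺ = {A1, A4, A6}.
The closure contains neither all of R1 = {A2, A4, A7} nor all of R2 = {A1, A3, A4, A5, A6}, so the common attributes are not a superkey of either fragment. The join is lossy.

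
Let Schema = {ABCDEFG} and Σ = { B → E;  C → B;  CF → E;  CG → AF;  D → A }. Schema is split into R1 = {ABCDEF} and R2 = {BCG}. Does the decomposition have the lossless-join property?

No

Common attributes: R1 ∩ R2 = {BC}.
Closure of {BC}: B → E applies, adding E. So (BC)⁺ = {BCE}.
The closure contains neither all of R1 = {ABCDEF} nor all of R2 = {BCG}, so the common attributes are not a superkey of either fragment. The join is lossy.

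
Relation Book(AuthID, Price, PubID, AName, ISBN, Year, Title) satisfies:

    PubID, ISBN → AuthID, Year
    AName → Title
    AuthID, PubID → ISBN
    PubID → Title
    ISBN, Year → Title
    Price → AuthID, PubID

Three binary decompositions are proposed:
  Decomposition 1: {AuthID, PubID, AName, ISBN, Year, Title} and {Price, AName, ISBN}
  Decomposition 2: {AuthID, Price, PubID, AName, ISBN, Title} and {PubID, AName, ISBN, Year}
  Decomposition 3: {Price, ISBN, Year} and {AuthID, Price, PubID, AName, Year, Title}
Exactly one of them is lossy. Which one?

Decomposition 1: common = {AName, ISBN}, closure = {AName, ISBN, Title} → lossy.
Decomposition 2: common = {PubID, AName, ISBN}, closure = {AuthID, PubID, AName, ISBN, Year, Title} → lossless.
Decomposition 3: common = {Price, Year}, closure = {AuthID, Price, PubID, ISBN, Year, Title} → lossless.

Decomposition 1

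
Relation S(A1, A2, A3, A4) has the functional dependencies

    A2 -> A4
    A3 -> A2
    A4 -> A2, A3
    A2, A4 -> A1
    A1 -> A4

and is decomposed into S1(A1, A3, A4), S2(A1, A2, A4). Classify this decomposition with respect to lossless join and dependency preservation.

Lossless test: (A1, A4)⁺ = {A1, A2, A3, A4}, which contains all of one fragment — lossless.
Dependency preservation: A3 → A2; A4 → A2, A3 are not contained in any single fragment, but the restricted closure of each left-hand side across the fragments still reaches the right-hand side; the remaining FDs each lie inside some fragment. All dependencies are preserved.

lossless and dependency-preserving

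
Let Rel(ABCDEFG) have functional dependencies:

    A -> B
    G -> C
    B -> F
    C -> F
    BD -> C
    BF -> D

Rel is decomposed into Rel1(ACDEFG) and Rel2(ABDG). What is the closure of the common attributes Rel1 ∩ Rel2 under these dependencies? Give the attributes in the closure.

ABCDFG

Rel1 ∩ Rel2 = {ADG}.
A → B applies, adding B
G → C applies, adding C
B → F applies, adding F
Closure: {ABCDFG}.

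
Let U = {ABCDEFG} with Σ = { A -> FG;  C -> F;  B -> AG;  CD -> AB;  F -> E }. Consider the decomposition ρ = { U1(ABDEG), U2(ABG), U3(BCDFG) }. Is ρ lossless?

Yes

Chase test. Columns are ABCDEFG; row i has aⱼ where attribute j ∈ Ui, else bᵢⱼ.
Initial tableau (one row per fragment):
  row 1: a1 a2 b13 a4 a5 b16 a7
  row 2: a1 a2 b23 b24 b25 b26 a7
  row 3: b31 a2 a3 a4 b35 a6 a7
Rows 1 and 2 agree on A; apply A→FG and equate their FG entries.
Rows 1 and 3 agree on B; apply B→AG and equate their AG entries.
Rows 1 and 2 agree on F; apply F→E and equate their E entries.
Rows 1 and 3 agree on A; apply A→FG and equate their FG entries.
Rows 1 and 3 agree on F; apply F→E and equate their E entries.
Row 3 is now all distinguished symbols — the join is lossless.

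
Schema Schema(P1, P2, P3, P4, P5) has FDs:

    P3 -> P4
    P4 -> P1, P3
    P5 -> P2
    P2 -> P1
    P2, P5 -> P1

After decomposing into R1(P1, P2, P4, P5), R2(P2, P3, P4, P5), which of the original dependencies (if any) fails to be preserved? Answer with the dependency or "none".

none

P3 → P4 lies within R2.
P4 → P1, P3: restricted closure across fragments reaches P1, P3.
P5 → P2 lies within R1.
P2 → P1 lies within R1.
P2, P5 → P1 lies within R1.
Every dependency is enforceable on the fragments, so the decomposition is dependency-preserving.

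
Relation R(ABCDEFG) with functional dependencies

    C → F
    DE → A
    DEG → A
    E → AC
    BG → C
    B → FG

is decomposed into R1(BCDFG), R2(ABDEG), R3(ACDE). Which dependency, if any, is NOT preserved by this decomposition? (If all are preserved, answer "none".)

none

C → F lies within R1.
DE → A lies within R2.
DEG → A lies within R2.
E → AC lies within R3.
BG → C lies within R1.
B → FG lies within R1.
Every dependency is enforceable on the fragments, so the decomposition is dependency-preserving.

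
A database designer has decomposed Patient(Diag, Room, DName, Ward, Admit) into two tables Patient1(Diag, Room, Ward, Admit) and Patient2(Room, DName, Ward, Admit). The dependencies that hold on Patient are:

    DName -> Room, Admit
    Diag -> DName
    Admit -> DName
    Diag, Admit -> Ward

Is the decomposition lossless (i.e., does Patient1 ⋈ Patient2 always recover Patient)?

Yes

Common attributes: Patient1 ∩ Patient2 = {Room, Ward, Admit}.
Closure of {Room, Ward, Admit}: Admit → DName applies, adding DName. So (Room, Ward, Admit)⁺ = {Room, DName, Ward, Admit}.
This closure contains every attribute of Patient2, so Patient1 ∩ Patient2 → Patient2. The join is lossless.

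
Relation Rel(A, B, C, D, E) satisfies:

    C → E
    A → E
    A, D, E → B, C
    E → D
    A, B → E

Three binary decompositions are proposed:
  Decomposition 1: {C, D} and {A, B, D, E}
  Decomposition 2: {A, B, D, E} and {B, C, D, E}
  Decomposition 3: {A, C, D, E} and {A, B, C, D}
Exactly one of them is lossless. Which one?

Decomposition 1: common = {D}, closure = {D} → lossy.
Decomposition 2: common = {B, D, E}, closure = {B, D, E} → lossy.
Decomposition 3: common = {A, C, D}, closure = {A, B, C, D, E} → lossless.

Decomposition 3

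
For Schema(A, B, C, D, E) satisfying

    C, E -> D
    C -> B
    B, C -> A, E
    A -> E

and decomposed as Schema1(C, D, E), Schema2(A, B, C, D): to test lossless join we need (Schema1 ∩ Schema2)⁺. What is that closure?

A, B, C, D, E

Schema1 ∩ Schema2 = {C, D}.
C → B applies, adding B
B, C → A, E applies, adding A, E
Closure: {A, B, C, D, E}.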